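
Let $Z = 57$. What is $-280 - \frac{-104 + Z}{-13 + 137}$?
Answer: $- \frac{34673}{124} \approx -279.62$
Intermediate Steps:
$-280 - \frac{-104 + Z}{-13 + 137} = -280 - \frac{-104 + 57}{-13 + 137} = -280 - - \frac{47}{124} = -280 + \frac{47}{124} = - \frac{34673}{124}$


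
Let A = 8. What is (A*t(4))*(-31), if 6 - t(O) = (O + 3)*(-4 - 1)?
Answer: -10168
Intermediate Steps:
t(O) = 21 + 5*O (t(O) = 6 - (O + 3)*(-4 - 1) = 6 - (3 + O)*(-5) = 6 - (-15 - 5*O) = 6 + (15 + 5*O) = 21 + 5*O)
(A*t(4))*(-31) = (8*(21 + 5*4))*(-31) = (8*(21 + 20))*(-31) = (8*41)*(-31) = 328*(-31) = -10168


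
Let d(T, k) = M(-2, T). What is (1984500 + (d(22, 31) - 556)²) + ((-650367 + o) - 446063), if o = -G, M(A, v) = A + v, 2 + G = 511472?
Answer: 663896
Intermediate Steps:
G = 511470 (G = -2 + 511472 = 511470)
d(T, k) = -2 + T
o = -511470 (o = -1*511470 = -511470)
(1984500 + (d(22, 31) - 556)²) + ((-650367 + o) - 446063) = (1984500 + ((-2 + 22) - 556)²) + ((-650367 - 511470) - 446063) = (1984500 + (20 - 556)²) + (-1161837 - 446063) = (1984500 + (-536)²) - 1607900 = (1984500 + 287296) - 1607900 = 2271796 - 1607900 = 663896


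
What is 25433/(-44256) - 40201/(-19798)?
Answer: 637806461/438090144 ≈ 1.4559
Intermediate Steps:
25433/(-44256) - 40201/(-19798) = 25433*(-1/44256) - 40201*(-1/19798) = -25433/44256 + 40201/19798 = 637806461/438090144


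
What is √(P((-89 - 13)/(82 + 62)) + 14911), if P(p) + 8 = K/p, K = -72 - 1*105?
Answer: √4379183/17 ≈ 123.10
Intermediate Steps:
K = -177 (K = -72 - 105 = -177)
P(p) = -8 - 177/p
√(P((-89 - 13)/(82 + 62)) + 14911) = √((-8 - 177*(82 + 62)/(-89 - 13)) + 14911) = √((-8 - 177/((-102/144))) + 14911) = √((-8 - 177/((-102*1/144))) + 14911) = √((-8 - 177/(-17/24)) + 14911) = √((-8 - 177*(-24/17)) + 14911) = √((-8 + 4248/17) + 14911) = √(4112/17 + 14911) = √(257599/17) = √4379183/17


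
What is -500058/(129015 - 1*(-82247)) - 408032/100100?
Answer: -17032182773/2643415775 ≈ -6.4432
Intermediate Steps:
-500058/(129015 - 1*(-82247)) - 408032/100100 = -500058/(129015 + 82247) - 408032*1/100100 = -500058/211262 - 102008/25025 = -500058*1/211262 - 102008/25025 = -250029/105631 - 102008/25025 = -17032182773/2643415775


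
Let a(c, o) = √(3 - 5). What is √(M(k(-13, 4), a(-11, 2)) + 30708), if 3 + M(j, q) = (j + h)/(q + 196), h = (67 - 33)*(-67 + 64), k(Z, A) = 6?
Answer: √3*√((2006028 + 10235*I*√2)/(196 + I*√2)) ≈ 175.23 + 1.0084e-5*I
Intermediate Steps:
a(c, o) = I*√2 (a(c, o) = √(-2) = I*√2)
h = -102 (h = 34*(-3) = -102)
M(j, q) = -3 + (-102 + j)/(196 + q) (M(j, q) = -3 + (j - 102)/(q + 196) = -3 + (-102 + j)/(196 + q))
√(M(k(-13, 4), a(-11, 2)) + 30708) = √((-690 + 6 - 3*I*√2)/(196 + I*√2) + 30708) = √((-684 - 3*I*√2)/(196 + I*√2) + 30708) = √(30708 + (-684 - 3*I*√2)/(196 + I*√2))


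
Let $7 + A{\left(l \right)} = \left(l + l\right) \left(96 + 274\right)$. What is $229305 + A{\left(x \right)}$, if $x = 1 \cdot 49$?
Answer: $265558$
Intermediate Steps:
$x = 49$
$A{\left(l \right)} = -7 + 740 l$ ($A{\left(l \right)} = -7 + \left(l + l\right) \left(96 + 274\right) = -7 + 2 l 370 = -7 + 740 l$)
$229305 + A{\left(x \right)} = 229305 + \left(-7 + 740 \cdot 49\right) = 229305 + \left(-7 + 36260\right) = 229305 + 36253 = 265558$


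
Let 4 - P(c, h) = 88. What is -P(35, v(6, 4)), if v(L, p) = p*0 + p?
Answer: 84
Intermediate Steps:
v(L, p) = p (v(L, p) = 0 + p = p)
P(c, h) = -84 (P(c, h) = 4 - 1*88 = 4 - 88 = -84)
-P(35, v(6, 4)) = -1*(-84) = 84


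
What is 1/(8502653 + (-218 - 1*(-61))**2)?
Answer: 1/8527302 ≈ 1.1727e-7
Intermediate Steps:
1/(8502653 + (-218 - 1*(-61))**2) = 1/(8502653 + (-218 + 61)**2) = 1/(8502653 + (-157)**2) = 1/(8502653 + 24649) = 1/8527302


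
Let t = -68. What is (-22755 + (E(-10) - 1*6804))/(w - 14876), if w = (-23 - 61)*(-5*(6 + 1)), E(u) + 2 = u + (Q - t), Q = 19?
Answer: 7371/2984 ≈ 2.4702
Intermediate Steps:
E(u) = 85 + u (E(u) = -2 + (u + (19 - 1*(-68))) = -2 + (u + (19 + 68)) = -2 + (u + 87) = -2 + (87 + u) = 85 + u)
w = 2940 (w = -(-420)*7 = -84*(-35) = 2940)
(-22755 + (E(-10) - 1*6804))/(w - 14876) = (-22755 + ((85 - 10) - 1*6804))/(2940 - 14876) = (-22755 + (75 - 6804))/(-11936) = (-22755 - 6729)*(-1/11936) = -29484*(-1/11936) = 7371/2984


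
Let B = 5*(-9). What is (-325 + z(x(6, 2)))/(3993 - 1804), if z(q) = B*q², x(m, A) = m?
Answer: -1945/2189 ≈ -0.88853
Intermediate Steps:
B = -45
z(q) = -45*q²
(-325 + z(x(6, 2)))/(3993 - 1804) = (-325 - 45*6²)/(3993 - 1804) = (-325 - 45*36)/2189 = (-325 - 1620)*(1/2189) = -1945*1/2189 = -1945/2189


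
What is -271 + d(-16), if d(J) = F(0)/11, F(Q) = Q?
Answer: -271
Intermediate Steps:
d(J) = 0 (d(J) = 0/11 = 0*(1/11) = 0)
-271 + d(-16) = -271 + 0 = -271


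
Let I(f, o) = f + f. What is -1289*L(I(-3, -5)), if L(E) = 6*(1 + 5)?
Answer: -46404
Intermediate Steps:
I(f, o) = 2*f
L(E) = 36 (L(E) = 6*6 = 36)
-1289*L(I(-3, -5)) = -1289*36 = -46404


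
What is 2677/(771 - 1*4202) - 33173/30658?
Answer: -195888029/105187598 ≈ -1.8623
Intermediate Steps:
2677/(771 - 1*4202) - 33173/30658 = 2677/(771 - 4202) - 33173*1/30658 = 2677/(-3431) - 33173/30658 = 2677*(-1/3431) - 33173/30658 = -2677/3431 - 33173/30658 = -195888029/105187598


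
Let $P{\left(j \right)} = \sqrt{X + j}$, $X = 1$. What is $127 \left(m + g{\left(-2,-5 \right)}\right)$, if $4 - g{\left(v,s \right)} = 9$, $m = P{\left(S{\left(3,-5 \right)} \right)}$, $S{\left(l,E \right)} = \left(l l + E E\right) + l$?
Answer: $-635 + 127 \sqrt{38} \approx 147.88$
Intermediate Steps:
$S{\left(l,E \right)} = l + E^{2} + l^{2}$ ($S{\left(l,E \right)} = \left(l^{2} + E^{2}\right) + l = \left(E^{2} + l^{2}\right) + l = l + E^{2} + l^{2}$)
$P{\left(j \right)} = \sqrt{1 + j}$
$m = \sqrt{38}$ ($m = \sqrt{1 + \left(3 + \left(-5\right)^{2} + 3^{2}\right)} = \sqrt{1 + \left(3 + 25 + 9\right)} = \sqrt{1 + 37} = \sqrt{38} \approx 6.1644$)
$g{\left(v,s \right)} = -5$ ($g{\left(v,s \right)} = 4 - 9 = -5$)
$127 \left(m + g{\left(-2,-5 \right)}\right) = 127 \left(\sqrt{38} - 5\right) = 127 \left(-5 + \sqrt{38}\right) = -635 + 127 \sqrt{38}$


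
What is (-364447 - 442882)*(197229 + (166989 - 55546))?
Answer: -249199857088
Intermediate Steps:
(-364447 - 442882)*(197229 + (166989 - 55546)) = -807329*(197229 + 111443) = -807329*308672 = -249199857088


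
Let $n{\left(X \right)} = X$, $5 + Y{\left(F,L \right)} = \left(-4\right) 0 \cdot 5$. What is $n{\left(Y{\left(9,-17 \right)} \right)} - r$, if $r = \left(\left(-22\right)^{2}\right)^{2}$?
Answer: $-234261$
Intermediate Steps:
$Y{\left(F,L \right)} = -5$ ($Y{\left(F,L \right)} = -5 + \left(-4\right) 0 \cdot 5 = -5 + 0 \cdot 5 = -5 + 0 = -5$)
$r = 234256$ ($r = 484^{2} = 234256$)
$n{\left(Y{\left(9,-17 \right)} \right)} - r = -5 - 234256 = -234261$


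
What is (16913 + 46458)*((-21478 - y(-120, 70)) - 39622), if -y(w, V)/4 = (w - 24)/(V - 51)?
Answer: -73603895596/19 ≈ -3.8739e+9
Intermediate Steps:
y(w, V) = -4*(-24 + w)/(-51 + V) (y(w, V) = -4*(w - 24)/(V - 51) = -4*(-24 + w)/(-51 + V))
(16913 + 46458)*((-21478 - y(-120, 70)) - 39622) = (16913 + 46458)*((-21478 - 4*(24 - 1*(-120))/(-51 + 70)) - 39622) = 63371*((-21478 - 4*(24 + 120)/19) - 39622) = 63371*((-21478 - 4*144/19) - 39622) = 63371*((-21478 - 1*576/19) - 39622) = 63371*((-21478 - 576/19) - 39622) = 63371*(-408658/19 - 39622) = 63371*(-1161476/19) = -73603895596/19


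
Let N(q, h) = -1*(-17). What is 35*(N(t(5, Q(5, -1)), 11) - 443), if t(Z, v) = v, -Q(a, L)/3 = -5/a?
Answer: -14910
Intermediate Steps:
Q(a, L) = 15/a (Q(a, L) = -(-15)/a = 15/a)
N(q, h) = 17
35*(N(t(5, Q(5, -1)), 11) - 443) = 35*(17 - 443) = 35*(-426) = -14910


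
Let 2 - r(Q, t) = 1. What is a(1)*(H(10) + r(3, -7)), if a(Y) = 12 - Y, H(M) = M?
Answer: 121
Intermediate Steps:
r(Q, t) = 1 (r(Q, t) = 2 - 1*1 = 2 - 1 = 1)
a(1)*(H(10) + r(3, -7)) = (12 - 1*1)*(10 + 1) = (12 - 1)*11 = 11*11 = 121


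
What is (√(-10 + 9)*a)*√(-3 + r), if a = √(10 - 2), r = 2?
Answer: -2*√2 ≈ -2.8284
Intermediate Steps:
a = 2*√2 (a = √8 = 2*√2 ≈ 2.8284)
(√(-10 + 9)*a)*√(-3 + r) = (√(-10 + 9)*(2*√2))*√(-3 + 2) = (√(-1)*(2*√2))*√(-1) = (I*(2*√2))*I = (2*I*√2)*I = -2*√2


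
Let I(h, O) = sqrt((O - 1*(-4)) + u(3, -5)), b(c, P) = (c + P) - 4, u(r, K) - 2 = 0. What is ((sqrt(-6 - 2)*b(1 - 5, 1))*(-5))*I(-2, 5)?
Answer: 70*I*sqrt(22) ≈ 328.33*I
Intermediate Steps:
u(r, K) = 2 (u(r, K) = 2 + 0 = 2)
b(c, P) = -4 + P + c (b(c, P) = (P + c) - 4 = -4 + P + c)
I(h, O) = sqrt(6 + O) (I(h, O) = sqrt((O - 1*(-4)) + 2) = sqrt((O + 4) + 2) = sqrt((4 + O) + 2) = sqrt(6 + O))
((sqrt(-6 - 2)*b(1 - 5, 1))*(-5))*I(-2, 5) = ((sqrt(-6 - 2)*(-4 + 1 + (1 - 5)))*(-5))*sqrt(6 + 5) = ((sqrt(-8)*(-4 + 1 - 4))*(-5))*sqrt(11) = (((2*I*sqrt(2))*(-7))*(-5))*sqrt(11) = (-14*I*sqrt(2)*(-5))*sqrt(11) = (70*I*sqrt(2))*sqrt(11) = 70*I*sqrt(22)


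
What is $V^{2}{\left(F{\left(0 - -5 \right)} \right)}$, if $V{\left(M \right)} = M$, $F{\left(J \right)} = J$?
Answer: $25$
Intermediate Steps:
$V^{2}{\left(F{\left(0 - -5 \right)} \right)} = \left(0 - -5\right)^{2} = \left(0 + 5\right)^{2} = 5^{2} = 25$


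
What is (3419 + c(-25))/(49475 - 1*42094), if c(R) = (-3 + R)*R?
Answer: 4119/7381 ≈ 0.55805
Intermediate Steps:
c(R) = R*(-3 + R)
(3419 + c(-25))/(49475 - 1*42094) = (3419 - 25*(-3 - 25))/(49475 - 1*42094) = (3419 - 25*(-28))/(49475 - 42094) = (3419 + 700)/7381 = 4119*(1/7381) = 4119/7381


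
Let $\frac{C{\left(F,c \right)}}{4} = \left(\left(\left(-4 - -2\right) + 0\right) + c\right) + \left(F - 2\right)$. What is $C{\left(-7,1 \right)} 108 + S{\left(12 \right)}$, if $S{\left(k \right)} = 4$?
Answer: $-4316$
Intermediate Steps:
$C{\left(F,c \right)} = -16 + 4 F + 4 c$ ($C{\left(F,c \right)} = 4 \left(\left(\left(\left(-4 - -2\right) + 0\right) + c\right) + \left(F - 2\right)\right) = 4 \left(\left(\left(\left(-4 + 2\right) + 0\right) + c\right) + \left(F - 2\right)\right) = 4 \left(\left(\left(-2 + 0\right) + c\right) + \left(-2 + F\right)\right) = 4 \left(\left(-2 + c\right) + \left(-2 + F\right)\right) = 4 \left(-4 + F + c\right) = -16 + 4 F + 4 c$)
$C{\left(-7,1 \right)} 108 + S{\left(12 \right)} = \left(-16 + 4 \left(-7\right) + 4 \cdot 1\right) 108 + 4 = \left(-16 - 28 + 4\right) 108 + 4 = \left(-40\right) 108 + 4 = -4320 + 4 = -4316$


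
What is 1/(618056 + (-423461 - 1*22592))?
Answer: 1/172003 ≈ 5.8139e-6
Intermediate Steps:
1/(618056 + (-423461 - 1*22592)) = 1/(618056 + (-423461 - 22592)) = 1/(618056 - 446053) = 1/172003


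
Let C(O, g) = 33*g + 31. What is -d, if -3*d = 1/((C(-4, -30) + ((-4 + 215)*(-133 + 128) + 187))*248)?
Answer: -1/1359288 ≈ -7.3568e-7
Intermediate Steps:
C(O, g) = 31 + 33*g
d = 1/1359288 (d = -1/(248*((31 + 33*(-30)) + ((-4 + 215)*(-133 + 128) + 187)))/3 = -1/(248*((31 - 990) + (211*(-5) + 187)))/3 = -1/(248*(-959 + (-1055 + 187)))/3 = -1/(248*(-959 - 868))/3 = -1/(3*((-1827*248))) = -1/3/(-453096) = -1/3*(-1/453096) = 1/1359288 ≈ 7.3568e-7)
-d = -1*1/1359288 = -1/1359288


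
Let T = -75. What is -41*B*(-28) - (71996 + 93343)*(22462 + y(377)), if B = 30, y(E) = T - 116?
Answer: -3682230429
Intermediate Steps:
y(E) = -191 (y(E) = -75 - 116 = -191)
-41*B*(-28) - (71996 + 93343)*(22462 + y(377)) = -41*30*(-28) - (71996 + 93343)*(22462 - 191) = -1230*(-28) - 165339*22271 = 34440 - 1*3682264869 = 34440 - 3682264869 = -3682230429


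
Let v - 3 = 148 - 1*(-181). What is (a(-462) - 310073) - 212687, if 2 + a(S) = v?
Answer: -522430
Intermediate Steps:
v = 332 (v = 3 + (148 - 1*(-181)) = 3 + (148 + 181) = 3 + 329 = 332)
a(S) = 330 (a(S) = -2 + 332 = 330)
(a(-462) - 310073) - 212687 = (330 - 310073) - 212687 = -309743 - 212687 = -522430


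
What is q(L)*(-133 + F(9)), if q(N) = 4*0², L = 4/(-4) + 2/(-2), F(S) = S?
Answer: 0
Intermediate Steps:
L = -2 (L = 4*(-¼) + 2*(-½) = -1 - 1 = -2)
q(N) = 0 (q(N) = 4*0 = 0)
q(L)*(-133 + F(9)) = 0*(-133 + 9) = 0*(-124) = 0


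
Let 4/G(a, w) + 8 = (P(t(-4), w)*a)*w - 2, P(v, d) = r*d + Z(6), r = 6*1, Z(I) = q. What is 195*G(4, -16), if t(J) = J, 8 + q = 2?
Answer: 390/3259 ≈ 0.11967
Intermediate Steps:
q = -6 (q = -8 + 2 = -6)
Z(I) = -6
r = 6
P(v, d) = -6 + 6*d (P(v, d) = 6*d - 6 = -6 + 6*d)
G(a, w) = 4/(-10 + a*w*(-6 + 6*w)) (G(a, w) = 4/(-8 + (((-6 + 6*w)*a)*w - 2)) = 4/(-8 + ((a*(-6 + 6*w))*w - 2)) = 4/(-8 + (a*w*(-6 + 6*w) - 2)) = 4/(-8 + (-2 + a*w*(-6 + 6*w))) = 4/(-10 + a*w*(-6 + 6*w)))
195*G(4, -16) = 195*(2/(-5 + 3*4*(-16)*(-1 - 16))) = 195*(2/(-5 + 3*4*(-16)*(-17))) = 195*(2/(-5 + 3264)) = 195*(2/3259) = 390/3259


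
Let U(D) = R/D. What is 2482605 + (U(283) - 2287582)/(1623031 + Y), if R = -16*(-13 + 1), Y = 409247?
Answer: 713915784980128/287567337 ≈ 2.4826e+6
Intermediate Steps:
R = 192 (R = -16*(-12) = 192)
U(D) = 192/D
2482605 + (U(283) - 2287582)/(1623031 + Y) = 2482605 + (192/283 - 2287582)/(1623031 + 409247) = 2482605 + (192*(1/283) - 2287582)/2032278 = 2482605 + (192/283 - 2287582)*(1/2032278) = 2482605 - 647385514/283*1/2032278 = 2482605 - 323692757/287567337 = 713915784980128/287567337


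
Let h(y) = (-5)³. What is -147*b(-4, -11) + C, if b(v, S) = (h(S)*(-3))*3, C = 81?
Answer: -165294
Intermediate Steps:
h(y) = -125
b(v, S) = 1125 (b(v, S) = -125*(-3)*3 = 375*3 = 1125)
-147*b(-4, -11) + C = -147*1125 + 81 = -165375 + 81 = -165294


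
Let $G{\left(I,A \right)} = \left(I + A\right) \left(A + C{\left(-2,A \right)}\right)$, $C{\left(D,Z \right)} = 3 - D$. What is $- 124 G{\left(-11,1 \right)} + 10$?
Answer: $7450$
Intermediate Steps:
$G{\left(I,A \right)} = \left(5 + A\right) \left(A + I\right)$ ($G{\left(I,A \right)} = \left(I + A\right) \left(A + \left(3 - -2\right)\right) = \left(A + I\right) \left(A + \left(3 + 2\right)\right) = \left(A + I\right) \left(A + 5\right) = \left(A + I\right) \left(5 + A\right) = \left(5 + A\right) \left(A + I\right)$)
$- 124 G{\left(-11,1 \right)} + 10 = - 124 \left(1^{2} + 5 \cdot 1 + 5 \left(-11\right) + 1 \left(-11\right)\right) + 10 = - 124 \left(1 + 5 - 55 - 11\right) + 10 = \left(-124\right) \left(-60\right) + 10 = 7440 + 10 = 7450$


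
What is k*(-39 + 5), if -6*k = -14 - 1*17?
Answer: -527/3 ≈ -175.67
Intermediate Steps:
k = 31/6 (k = -(-14 - 1*17)/6 = -(-14 - 17)/6 = -⅙*(-31) = 31/6 ≈ 5.1667)
k*(-39 + 5) = 31*(-39 + 5)/6 = (31/6)*(-34) = -527/3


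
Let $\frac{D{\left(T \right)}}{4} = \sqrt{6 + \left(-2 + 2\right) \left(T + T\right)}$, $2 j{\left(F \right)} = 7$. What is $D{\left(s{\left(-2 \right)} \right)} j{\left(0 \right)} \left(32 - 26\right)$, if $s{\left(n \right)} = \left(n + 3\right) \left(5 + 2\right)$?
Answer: $84 \sqrt{6} \approx 205.76$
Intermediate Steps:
$s{\left(n \right)} = 21 + 7 n$ ($s{\left(n \right)} = \left(3 + n\right) 7 = 21 + 7 n$)
$j{\left(F \right)} = \frac{7}{2}$ ($j{\left(F \right)} = \frac{1}{2} \cdot 7 = \frac{7}{2}$)
$D{\left(T \right)} = 4 \sqrt{6}$ ($D{\left(T \right)} = 4 \sqrt{6 + \left(-2 + 2\right) \left(T + T\right)} = 4 \sqrt{6 + 0 \cdot 2 T} = 4 \sqrt{6 + 0} = 4 \sqrt{6}$)
$D{\left(s{\left(-2 \right)} \right)} j{\left(0 \right)} \left(32 - 26\right) = 4 \sqrt{6} \cdot \frac{7}{2} \left(32 - 26\right) = 14 \sqrt{6} \left(32 - 26\right) = 14 \sqrt{6} \cdot 6 = 84 \sqrt{6}$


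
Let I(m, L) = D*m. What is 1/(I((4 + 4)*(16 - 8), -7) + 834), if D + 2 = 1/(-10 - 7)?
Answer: 17/11938 ≈ 0.0014240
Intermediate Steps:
D = -35/17 (D = -2 + 1/(-10 - 7) = -2 + 1/(-17) = -2 - 1/17 = -35/17 ≈ -2.0588)
I(m, L) = -35*m/17
1/(I((4 + 4)*(16 - 8), -7) + 834) = 1/(-35*(4 + 4)*(16 - 8)/17 + 834) = 1/(-280*8/17 + 834) = 1/(-35/17*64 + 834) = 1/(-2240/17 + 834) = 1/(11938/17) = 17/11938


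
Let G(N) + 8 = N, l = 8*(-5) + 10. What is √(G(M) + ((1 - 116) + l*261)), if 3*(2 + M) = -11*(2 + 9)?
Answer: I*√71958/3 ≈ 89.417*I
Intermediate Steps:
M = -127/3 (M = -2 + (-11*(2 + 9))/3 = -2 + (-11*11)/3 = -2 + (⅓)*(-121) = -2 - 121/3 = -127/3 ≈ -42.333)
l = -30 (l = -40 + 10 = -30)
G(N) = -8 + N
√(G(M) + ((1 - 116) + l*261)) = √((-8 - 127/3) + ((1 - 116) - 30*261)) = √(-151/3 + (-115 - 7830)) = √(-151/3 - 7945) = √(-23986/3) = I*√71958/3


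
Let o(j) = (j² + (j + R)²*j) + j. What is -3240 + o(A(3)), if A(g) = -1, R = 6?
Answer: -3265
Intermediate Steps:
o(j) = j + j² + j*(6 + j)² (o(j) = (j² + (j + 6)²*j) + j = (j² + (6 + j)²*j) + j = (j² + j*(6 + j)²) + j = j + j² + j*(6 + j)²)
-3240 + o(A(3)) = -3240 - (1 - 1 + (6 - 1)²) = -3240 - (1 - 1 + 5²) = -3240 - (1 - 1 + 25) = -3240 - 1*25 = -3240 - 25 = -3265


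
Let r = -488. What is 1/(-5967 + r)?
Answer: -1/6455 ≈ -0.00015492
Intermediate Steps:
1/(-5967 + r) = 1/(-5967 - 488) = 1/(-6455) = -1/6455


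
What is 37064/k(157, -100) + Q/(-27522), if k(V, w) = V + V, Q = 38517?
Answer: 167996845/1440318 ≈ 116.64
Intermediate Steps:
k(V, w) = 2*V
37064/k(157, -100) + Q/(-27522) = 37064/((2*157)) + 38517/(-27522) = 37064/314 + 38517*(-1/27522) = 37064*(1/314) - 12839/9174 = 18532/157 - 12839/9174 = 167996845/1440318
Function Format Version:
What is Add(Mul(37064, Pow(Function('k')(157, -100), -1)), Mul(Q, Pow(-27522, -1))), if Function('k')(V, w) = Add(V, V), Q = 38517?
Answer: Rational(167996845, 1440318) ≈ 116.64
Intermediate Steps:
Function('k')(V, w) = Mul(2, V)
Add(Mul(37064, Pow(Function('k')(157, -100), -1)), Mul(Q, Pow(-27522, -1))) = Add(Mul(37064, Pow(Mul(2, 157), -1)), Mul(38517, Pow(-27522, -1))) = Add(Mul(37064, Pow(314, -1)), Mul(38517, Rational(-1, 27522))) = Add(Mul(37064, Rational(1, 314)), Rational(-12839, 9174)) = Add(Rational(18532, 157), Rational(-12839, 9174)) = Rational(167996845, 1440318)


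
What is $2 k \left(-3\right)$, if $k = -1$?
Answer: $6$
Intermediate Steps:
$2 k \left(-3\right) = 2 \left(-1\right) \left(-3\right) = \left(-2\right) \left(-3\right) = 6$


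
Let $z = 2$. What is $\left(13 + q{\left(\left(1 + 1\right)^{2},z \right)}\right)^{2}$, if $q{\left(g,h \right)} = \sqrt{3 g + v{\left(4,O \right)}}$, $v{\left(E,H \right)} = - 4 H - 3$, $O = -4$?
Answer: $324$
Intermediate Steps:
$v{\left(E,H \right)} = -3 - 4 H$
$q{\left(g,h \right)} = \sqrt{13 + 3 g}$ ($q{\left(g,h \right)} = \sqrt{3 g - -13} = \sqrt{3 g + \left(-3 + 16\right)} = \sqrt{3 g + 13} = \sqrt{13 + 3 g}$)
$\left(13 + q{\left(\left(1 + 1\right)^{2},z \right)}\right)^{2} = \left(13 + \sqrt{13 + 3 \left(1 + 1\right)^{2}}\right)^{2} = \left(13 + \sqrt{13 + 3 \cdot 2^{2}}\right)^{2} = \left(13 + \sqrt{13 + 3 \cdot 4}\right)^{2} = \left(13 + \sqrt{13 + 12}\right)^{2} = \left(13 + \sqrt{25}\right)^{2} = \left(13 + 5\right)^{2} = 18^{2} = 324$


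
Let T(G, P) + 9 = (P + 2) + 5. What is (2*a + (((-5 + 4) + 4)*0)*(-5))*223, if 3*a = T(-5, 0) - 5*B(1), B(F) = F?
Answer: -3122/3 ≈ -1040.7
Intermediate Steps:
T(G, P) = -2 + P (T(G, P) = -9 + ((P + 2) + 5) = -9 + ((2 + P) + 5) = -9 + (7 + P) = -2 + P)
a = -7/3 (a = ((-2 + 0) - 5*1)/3 = (-2 - 5)/3 = (1/3)*(-7) = -7/3 ≈ -2.3333)
(2*a + (((-5 + 4) + 4)*0)*(-5))*223 = (2*(-7/3) + (((-5 + 4) + 4)*0)*(-5))*223 = (-14/3 + ((-1 + 4)*0)*(-5))*223 = (-14/3 + (3*0)*(-5))*223 = (-14/3 + 0*(-5))*223 = (-14/3 + 0)*223 = -14/3*223 = -3122/3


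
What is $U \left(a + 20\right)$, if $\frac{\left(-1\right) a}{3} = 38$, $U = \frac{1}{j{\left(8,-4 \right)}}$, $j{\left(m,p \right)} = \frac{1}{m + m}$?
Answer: $-1504$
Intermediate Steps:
$j{\left(m,p \right)} = \frac{1}{2 m}$
$U = 16$ ($U = \frac{1}{\frac{1}{2} \cdot \frac{1}{8}} = \frac{1}{\frac{1}{16}} = 16$)
$a = -114$ ($a = \left(-3\right) 38 = -114$)
$U \left(a + 20\right) = 16 \left(-114 + 20\right) = 16 \left(-94\right) = -1504$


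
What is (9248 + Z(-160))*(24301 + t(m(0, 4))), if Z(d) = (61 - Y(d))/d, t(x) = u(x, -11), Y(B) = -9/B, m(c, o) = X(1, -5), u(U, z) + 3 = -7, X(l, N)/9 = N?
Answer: 5750628239259/25600 ≈ 2.2463e+8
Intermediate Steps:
X(l, N) = 9*N
u(U, z) = -10 (u(U, z) = -3 - 7 = -10)
m(c, o) = -45 (m(c, o) = 9*(-5) = -45)
t(x) = -10
Z(d) = (61 + 9/d)/d (Z(d) = (61 - (-9)/d)/d = (61 + 9/d)/d)
(9248 + Z(-160))*(24301 + t(m(0, 4))) = (9248 + (9 + 61*(-160))/(-160)²)*(24301 - 10) = (9248 + (9 - 9760)/25600)*24291 = (9248 + (1/25600)*(-9751))*24291 = (9248 - 9751/25600)*24291 = (236739049/25600)*24291 = 5750628239259/25600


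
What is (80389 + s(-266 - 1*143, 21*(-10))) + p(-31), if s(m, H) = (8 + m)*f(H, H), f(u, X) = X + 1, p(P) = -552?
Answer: 163646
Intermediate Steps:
f(u, X) = 1 + X
s(m, H) = (1 + H)*(8 + m) (s(m, H) = (8 + m)*(1 + H) = (1 + H)*(8 + m))
(80389 + s(-266 - 1*143, 21*(-10))) + p(-31) = (80389 + (1 + 21*(-10))*(8 + (-266 - 1*143))) - 552 = (80389 + (1 - 210)*(8 + (-266 - 143))) - 552 = (80389 - 209*(8 - 409)) - 552 = (80389 - 209*(-401)) - 552 = (80389 + 83809) - 552 = 164198 - 552 = 163646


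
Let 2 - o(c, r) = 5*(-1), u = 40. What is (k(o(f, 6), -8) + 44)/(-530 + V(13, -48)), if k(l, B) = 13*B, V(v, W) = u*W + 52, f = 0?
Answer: 30/1199 ≈ 0.025021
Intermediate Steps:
V(v, W) = 52 + 40*W (V(v, W) = 40*W + 52 = 52 + 40*W)
o(c, r) = 7 (o(c, r) = 2 - 5*(-1) = 2 - 1*(-5) = 2 + 5 = 7)
(k(o(f, 6), -8) + 44)/(-530 + V(13, -48)) = (13*(-8) + 44)/(-530 + (52 + 40*(-48))) = (-104 + 44)/(-530 + (52 - 1920)) = -60/(-530 - 1868) = -60/(-2398) = -1/2398*(-60) = 30/1199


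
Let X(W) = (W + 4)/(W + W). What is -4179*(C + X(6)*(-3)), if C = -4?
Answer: 54327/2 ≈ 27164.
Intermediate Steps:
X(W) = (4 + W)/(2*W) (X(W) = (4 + W)/((2*W)) = (4 + W)*(1/(2*W)) = (4 + W)/(2*W))
-4179*(C + X(6)*(-3)) = -4179*(-4 + ((½)*(4 + 6)/6)*(-3)) = -4179*(-4 + ((½)*(⅙)*10)*(-3)) = -4179*(-4 + (⅚)*(-3)) = -4179*(-4 - 5/2) = -4179*(-13/2) = 54327/2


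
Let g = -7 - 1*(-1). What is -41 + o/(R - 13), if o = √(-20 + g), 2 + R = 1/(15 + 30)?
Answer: -41 - 45*I*√26/674 ≈ -41.0 - 0.34044*I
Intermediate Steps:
g = -6 (g = -7 + 1 = -6)
R = -89/45 (R = -2 + 1/(15 + 30) = -2 + 1/45 = -89/45 ≈ -1.9778)
o = I*√26 (o = √(-20 - 6) = √(-26) = I*√26 ≈ 5.099*I)
-41 + o/(R - 13) = -41 + (I*√26)/(-89/45 - 13) = -41 + (I*√26)/(-674/45) = -41 + (I*√26)*(-45/674) = -41 - 45*I*√26/674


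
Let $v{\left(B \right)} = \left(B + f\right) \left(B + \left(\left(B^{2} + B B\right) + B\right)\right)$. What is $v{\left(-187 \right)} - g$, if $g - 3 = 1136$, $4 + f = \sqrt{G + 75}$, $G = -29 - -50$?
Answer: $-13287863 + 278256 \sqrt{6} \approx -1.2606 \cdot 10^{7}$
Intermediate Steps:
$G = 21$ ($G = -29 + 50 = 21$)
$f = -4 + 4 \sqrt{6}$ ($f = -4 + \sqrt{21 + 75} = -4 + \sqrt{96} = -4 + 4 \sqrt{6} \approx 5.798$)
$g = 1139$ ($g = 3 + 1136 = 1139$)
$v{\left(B \right)} = \left(2 B + 2 B^{2}\right) \left(-4 + B + 4 \sqrt{6}\right)$ ($v{\left(B \right)} = \left(B - \left(4 - 4 \sqrt{6}\right)\right) \left(B + \left(\left(B^{2} + B B\right) + B\right)\right) = \left(-4 + B + 4 \sqrt{6}\right) \left(B + \left(\left(B^{2} + B^{2}\right) + B\right)\right) = \left(-4 + B + 4 \sqrt{6}\right) \left(B + \left(2 B^{2} + B\right)\right) = \left(-4 + B + 4 \sqrt{6}\right) \left(B + \left(B + 2 B^{2}\right)\right) = \left(-4 + B + 4 \sqrt{6}\right) \left(2 B + 2 B^{2}\right) = \left(2 B + 2 B^{2}\right) \left(-4 + B + 4 \sqrt{6}\right)$)
$v{\left(-187 \right)} - g = 2 \left(-187\right) \left(-4 + \left(-187\right)^{2} - -561 + 4 \sqrt{6} + 4 \left(-187\right) \sqrt{6}\right) - 1139 = 2 \left(-187\right) \left(-4 + 34969 + 561 + 4 \sqrt{6} - 748 \sqrt{6}\right) - 1139 = 2 \left(-187\right) \left(35526 - 744 \sqrt{6}\right) - 1139 = \left(-13286724 + 278256 \sqrt{6}\right) - 1139 = -13287863 + 278256 \sqrt{6}$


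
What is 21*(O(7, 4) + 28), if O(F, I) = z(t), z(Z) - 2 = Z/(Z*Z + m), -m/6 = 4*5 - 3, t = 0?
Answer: 630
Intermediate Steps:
m = -102 (m = -6*(4*5 - 3) = -6*(20 - 3) = -6*17 = -102)
z(Z) = 2 + Z/(-102 + Z²) (z(Z) = 2 + Z/(Z*Z - 102) = 2 + Z/(Z² - 102) = 2 + Z/(-102 + Z²))
O(F, I) = 2 (O(F, I) = (-204 + 0 + 2*0²)/(-102 + 0²) = (-204 + 0 + 2*0)/(-102 + 0) = (-204 + 0 + 0)/(-102) = -1/102*(-204) = 2)
21*(O(7, 4) + 28) = 21*(2 + 28) = 21*30 = 630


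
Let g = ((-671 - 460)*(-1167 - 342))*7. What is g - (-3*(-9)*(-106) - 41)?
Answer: 11949656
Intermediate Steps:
g = 11946753 (g = -1131*(-1509)*7 = 1706679*7 = 11946753)
g - (-3*(-9)*(-106) - 41) = 11946753 - (-3*(-9)*(-106) - 41) = 11946753 - (27*(-106) - 41) = 11946753 - (-2862 - 41) = 11946753 - 1*(-2903) = 11946753 + 2903 = 11949656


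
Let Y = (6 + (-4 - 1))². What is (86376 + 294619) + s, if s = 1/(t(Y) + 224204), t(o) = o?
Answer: 85420983976/224205 ≈ 3.8100e+5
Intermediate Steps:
Y = 1 (Y = (6 - 5)² = 1² = 1)
s = 1/224205 (s = 1/(1 + 224204) = 1/224205 ≈ 4.4602e-6)
(86376 + 294619) + s = (86376 + 294619) + 1/224205 = 380995 + 1/224205 = 85420983976/224205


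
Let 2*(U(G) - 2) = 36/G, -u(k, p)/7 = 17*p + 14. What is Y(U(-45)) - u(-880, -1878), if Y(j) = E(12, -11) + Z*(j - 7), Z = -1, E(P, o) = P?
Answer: -1116833/5 ≈ -2.2337e+5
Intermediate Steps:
u(k, p) = -98 - 119*p (u(k, p) = -7*(17*p + 14) = -7*(14 + 17*p) = -98 - 119*p)
U(G) = 2 + 18/G (U(G) = 2 + (36/G)/2 = 2 + 18/G)
Y(j) = 19 - j (Y(j) = 12 - (j - 7) = 12 - (-7 + j) = 12 + (7 - j) = 19 - j)
Y(U(-45)) - u(-880, -1878) = (19 - (2 + 18/(-45))) - (-98 - 119*(-1878)) = (19 - (2 + 18*(-1/45))) - (-98 + 223482) = (19 - (2 - 2/5)) - 1*223384 = (19 - 1*8/5) - 223384 = (19 - 8/5) - 223384 = 87/5 - 223384 = -1116833/5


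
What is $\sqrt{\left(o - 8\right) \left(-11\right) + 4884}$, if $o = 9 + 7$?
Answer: $2 \sqrt{1199} \approx 69.253$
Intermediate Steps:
$o = 16$
$\sqrt{\left(o - 8\right) \left(-11\right) + 4884} = \sqrt{\left(16 - 8\right) \left(-11\right) + 4884} = \sqrt{8 \left(-11\right) + 4884} = \sqrt{-88 + 4884} = \sqrt{4796} = 2 \sqrt{1199}$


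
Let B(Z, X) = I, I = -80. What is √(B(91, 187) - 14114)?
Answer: I*√14194 ≈ 119.14*I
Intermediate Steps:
B(Z, X) = -80
√(B(91, 187) - 14114) = √(-80 - 14114) = √(-14194) = I*√14194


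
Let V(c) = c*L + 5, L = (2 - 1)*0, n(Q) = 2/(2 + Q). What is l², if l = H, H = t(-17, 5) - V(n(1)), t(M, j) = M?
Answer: 484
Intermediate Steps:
L = 0 (L = 1*0 = 0)
V(c) = 5 (V(c) = c*0 + 5 = 0 + 5 = 5)
H = -22 (H = -17 - 1*5 = -17 - 5 = -22)
l = -22
l² = (-22)² = 484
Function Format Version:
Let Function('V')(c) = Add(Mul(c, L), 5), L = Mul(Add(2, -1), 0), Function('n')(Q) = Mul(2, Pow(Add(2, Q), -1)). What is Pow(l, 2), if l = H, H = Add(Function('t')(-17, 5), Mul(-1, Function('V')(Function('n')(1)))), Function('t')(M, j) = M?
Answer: 484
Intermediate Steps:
L = 0 (L = Mul(1, 0) = 0)
Function('V')(c) = 5 (Function('V')(c) = Add(Mul(c, 0), 5) = Add(0, 5) = 5)
H = -22 (H = Add(-17, Mul(-1, 5)) = Add(-17, -5) = -22)
l = -22
Pow(l, 2) = Pow(-22, 2) = 484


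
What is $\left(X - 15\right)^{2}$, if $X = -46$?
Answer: $3721$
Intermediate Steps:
$\left(X - 15\right)^{2} = \left(-46 - 15\right)^{2} = \left(-61\right)^{2} = 3721$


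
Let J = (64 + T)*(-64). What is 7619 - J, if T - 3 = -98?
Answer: 5635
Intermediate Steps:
T = -95 (T = 3 - 98 = -95)
J = 1984 (J = (64 - 95)*(-64) = -31*(-64) = 1984)
7619 - J = 7619 - 1*1984 = 7619 - 1984 = 5635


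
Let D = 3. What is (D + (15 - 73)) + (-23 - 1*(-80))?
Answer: 2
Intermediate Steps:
(D + (15 - 73)) + (-23 - 1*(-80)) = (3 + (15 - 73)) + (-23 - 1*(-80)) = (3 - 58) + (-23 + 80) = -55 + 57 = 2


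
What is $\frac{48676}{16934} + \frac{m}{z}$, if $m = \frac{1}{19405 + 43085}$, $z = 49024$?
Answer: $\frac{74559700547347}{25938737137920} \approx 2.8745$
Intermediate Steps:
$m = \frac{1}{62490} \approx 1.6003 \cdot 10^{-5}$
$\frac{48676}{16934} + \frac{m}{z} = \frac{48676}{16934} + \frac{1}{62490 \cdot 49024} = 48676 \cdot \frac{1}{16934} + \frac{1}{62490} \cdot \frac{1}{49024} = \frac{24338}{8467} + \frac{1}{3063509760} = \frac{74559700547347}{25938737137920}$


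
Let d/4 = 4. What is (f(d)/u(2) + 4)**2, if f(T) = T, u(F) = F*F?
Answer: 64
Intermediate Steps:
d = 16 (d = 4*4 = 16)
u(F) = F**2
(f(d)/u(2) + 4)**2 = (16/(2**2) + 4)**2 = (16/4 + 4)**2 = (16*(1/4) + 4)**2 = (4 + 4)**2 = 8**2 = 64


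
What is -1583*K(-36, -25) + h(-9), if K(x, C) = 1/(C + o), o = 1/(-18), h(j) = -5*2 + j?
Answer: 19925/451 ≈ 44.180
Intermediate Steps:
h(j) = -10 + j
o = -1/18 ≈ -0.055556
K(x, C) = 1/(-1/18 + C) (K(x, C) = 1/(C - 1/18) = 1/(-1/18 + C))
-1583*K(-36, -25) + h(-9) = -28494/(-1 + 18*(-25)) + (-10 - 9) = -28494/(-1 - 450) - 19 = -28494/(-451) - 19 = -28494*(-1)/451 - 19 = -1583*(-18/451) - 19 = 28494/451 - 19 = 19925/451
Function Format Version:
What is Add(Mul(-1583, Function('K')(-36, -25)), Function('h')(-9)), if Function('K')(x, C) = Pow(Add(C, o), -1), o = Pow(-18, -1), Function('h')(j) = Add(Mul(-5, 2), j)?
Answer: Rational(19925, 451) ≈ 44.180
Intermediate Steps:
Function('h')(j) = Add(-10, j)
o = Rational(-1, 18) ≈ -0.055556
Function('K')(x, C) = Pow(Add(Rational(-1, 18), C), -1) (Function('K')(x, C) = Pow(Add(C, Rational(-1, 18)), -1) = Pow(Add(Rational(-1, 18), C), -1))
Add(Mul(-1583, Function('K')(-36, -25)), Function('h')(-9)) = Add(Mul(-1583, Mul(18, Pow(Add(-1, Mul(18, -25)), -1))), Add(-10, -9)) = Add(Mul(-1583, Mul(18, Pow(Add(-1, -450), -1))), -19) = Add(Mul(-1583, Mul(18, Pow(-451, -1))), -19) = Add(Mul(-1583, Mul(18, Rational(-1, 451))), -19) = Add(Mul(-1583, Rational(-18, 451)), -19) = Add(Rational(28494, 451), -19) = Rational(19925, 451)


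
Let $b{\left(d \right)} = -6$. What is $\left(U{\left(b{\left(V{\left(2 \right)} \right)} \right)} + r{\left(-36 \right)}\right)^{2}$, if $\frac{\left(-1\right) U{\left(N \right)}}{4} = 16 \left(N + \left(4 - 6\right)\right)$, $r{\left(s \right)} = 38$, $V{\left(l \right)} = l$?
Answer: $302500$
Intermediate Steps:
$U{\left(N \right)} = 128 - 64 N$ ($U{\left(N \right)} = - 4 \cdot 16 \left(N + \left(4 - 6\right)\right) = - 4 \cdot 16 \left(N - 2\right) = - 4 \cdot 16 \left(-2 + N\right) = - 4 \left(-32 + 16 N\right) = 128 - 64 N$)
$\left(U{\left(b{\left(V{\left(2 \right)} \right)} \right)} + r{\left(-36 \right)}\right)^{2} = \left(\left(128 - -384\right) + 38\right)^{2} = \left(\left(128 + 384\right) + 38\right)^{2} = \left(512 + 38\right)^{2} = 550^{2} = 302500$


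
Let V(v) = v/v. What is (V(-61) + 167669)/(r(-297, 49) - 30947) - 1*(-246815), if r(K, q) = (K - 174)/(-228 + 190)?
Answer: 58025672653/235103 ≈ 2.4681e+5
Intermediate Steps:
r(K, q) = 87/19 - K/38 (r(K, q) = (-174 + K)/(-38) = (-174 + K)*(-1/38) = 87/19 - K/38)
V(v) = 1
(V(-61) + 167669)/(r(-297, 49) - 30947) - 1*(-246815) = (1 + 167669)/((87/19 - 1/38*(-297)) - 30947) - 1*(-246815) = 167670/((87/19 + 297/38) - 30947) + 246815 = 167670/(471/38 - 30947) + 246815 = 167670/(-1175515/38) + 246815 = 167670*(-38/1175515) + 246815 = -1274292/235103 + 246815 = 58025672653/235103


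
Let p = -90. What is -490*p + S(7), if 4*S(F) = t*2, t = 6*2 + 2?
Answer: 44107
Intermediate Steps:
t = 14 (t = 12 + 2 = 14)
S(F) = 7 (S(F) = (14*2)/4 = (1/4)*28 = 7)
-490*p + S(7) = -490*(-90) + 7 = 44100 + 7 = 44107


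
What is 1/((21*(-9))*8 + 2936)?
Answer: 1/1424 ≈ 0.00070225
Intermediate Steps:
1/((21*(-9))*8 + 2936) = 1/(-189*8 + 2936) = 1/(-1512 + 2936) = 1/1424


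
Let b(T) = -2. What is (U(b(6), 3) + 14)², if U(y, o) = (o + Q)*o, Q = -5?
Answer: 64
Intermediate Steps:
U(y, o) = o*(-5 + o) (U(y, o) = (o - 5)*o = (-5 + o)*o = o*(-5 + o))
(U(b(6), 3) + 14)² = (3*(-5 + 3) + 14)² = (3*(-2) + 14)² = (-6 + 14)² = 8² = 64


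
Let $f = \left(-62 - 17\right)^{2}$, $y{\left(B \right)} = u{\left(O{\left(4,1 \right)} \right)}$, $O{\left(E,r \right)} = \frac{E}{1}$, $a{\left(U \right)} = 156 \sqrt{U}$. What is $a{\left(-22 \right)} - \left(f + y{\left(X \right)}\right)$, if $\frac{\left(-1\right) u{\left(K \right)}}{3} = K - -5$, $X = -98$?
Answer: $-6214 + 156 i \sqrt{22} \approx -6214.0 + 731.71 i$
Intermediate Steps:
$O{\left(E,r \right)} = E$ ($O{\left(E,r \right)} = E 1 = E$)
$u{\left(K \right)} = -15 - 3 K$ ($u{\left(K \right)} = - 3 \left(K - -5\right) = - 3 \left(K + 5\right) = - 3 \left(5 + K\right) = -15 - 3 K$)
$y{\left(B \right)} = -27$ ($y{\left(B \right)} = -15 - 12 = -27$)
$f = 6241$ ($f = \left(-79\right)^{2} = 6241$)
$a{\left(-22 \right)} - \left(f + y{\left(X \right)}\right) = 156 \sqrt{-22} - \left(6241 - 27\right) = 156 i \sqrt{22} - 6214 = -6214 + 156 i \sqrt{22}$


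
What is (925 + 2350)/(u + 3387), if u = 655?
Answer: 3275/4042 ≈ 0.81024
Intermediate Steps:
(925 + 2350)/(u + 3387) = (925 + 2350)/(655 + 3387) = 3275/4042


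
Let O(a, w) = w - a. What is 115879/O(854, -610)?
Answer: -115879/1464 ≈ -79.152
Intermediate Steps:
115879/O(854, -610) = 115879/(-610 - 1*854) = 115879/(-610 - 854) = 115879/(-1464) = 115879*(-1/1464) = -115879/1464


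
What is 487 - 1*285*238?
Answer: -67343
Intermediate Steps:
487 - 1*285*238 = 487 - 285*238 = 487 - 67830 = -67343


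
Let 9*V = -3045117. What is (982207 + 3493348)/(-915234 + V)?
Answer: -13426665/3760741 ≈ -3.5702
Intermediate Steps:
V = -1015039/3 (V = (⅑)*(-3045117) = -1015039/3 ≈ -3.3835e+5)
(982207 + 3493348)/(-915234 + V) = (982207 + 3493348)/(-915234 - 1015039/3) = 4475555/(-3760741/3) = 4475555*(-3/3760741) = -13426665/3760741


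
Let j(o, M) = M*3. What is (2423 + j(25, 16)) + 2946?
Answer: 5417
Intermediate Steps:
j(o, M) = 3*M
(2423 + j(25, 16)) + 2946 = (2423 + 3*16) + 2946 = (2423 + 48) + 2946 = 2471 + 2946 = 5417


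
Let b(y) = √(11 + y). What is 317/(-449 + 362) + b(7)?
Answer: -317/87 + 3*√2 ≈ 0.59896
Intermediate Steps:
317/(-449 + 362) + b(7) = 317/(-449 + 362) + √(11 + 7) = 317/(-87) + √18 = 317*(-1/87) + 3*√2 = -317/87 + 3*√2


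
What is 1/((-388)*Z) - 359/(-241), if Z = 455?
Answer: 63377619/42546140 ≈ 1.4896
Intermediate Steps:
1/((-388)*Z) - 359/(-241) = 1/(-388*455) - 359/(-241) = -1/388*1/455 - 359*(-1/241) = -1/176540 + 359/241 = 63377619/42546140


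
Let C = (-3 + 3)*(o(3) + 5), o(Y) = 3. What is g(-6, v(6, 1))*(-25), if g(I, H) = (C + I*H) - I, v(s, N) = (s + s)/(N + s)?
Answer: 750/7 ≈ 107.14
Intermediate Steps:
v(s, N) = 2*s/(N + s) (v(s, N) = (2*s)/(N + s) = 2*s/(N + s))
C = 0 (C = (-3 + 3)*(3 + 5) = 0*8 = 0)
g(I, H) = -I + H*I (g(I, H) = (0 + I*H) - I = (0 + H*I) - I = H*I - I = -I + H*I)
g(-6, v(6, 1))*(-25) = -6*(-1 + 2*6/(1 + 6))*(-25) = -6*(-1 + 2*6/7)*(-25) = -6*(-1 + 2*6*(1/7))*(-25) = -6*(-1 + 12/7)*(-25) = -6*5/7*(-25) = -30/7*(-25) = 750/7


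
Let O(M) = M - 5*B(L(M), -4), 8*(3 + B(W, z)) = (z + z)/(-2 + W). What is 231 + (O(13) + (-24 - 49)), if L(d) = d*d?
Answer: 31067/167 ≈ 186.03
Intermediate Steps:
L(d) = d²
B(W, z) = -3 + z/(4*(-2 + W)) (B(W, z) = -3 + ((z + z)/(-2 + W))/8 = -3 + ((2*z)/(-2 + W))/8 = -3 + (2*z/(-2 + W))/8 = -3 + z/(4*(-2 + W)))
O(M) = M - 5*(20 - 12*M²)/(4*(-2 + M²)) (O(M) = M - 5*(24 - 4 - 12*M²)/(4*(-2 + M²)) = M - 5*(20 - 12*M²)/(4*(-2 + M²)))
231 + (O(13) + (-24 - 49)) = 231 + ((-25 + 15*13² + 13*(-2 + 13²))/(-2 + 13²) + (-24 - 49)) = 231 + ((-25 + 15*169 + 13*(-2 + 169))/(-2 + 169) - 73) = 231 + ((-25 + 2535 + 13*167)/167 - 73) = 231 + ((-25 + 2535 + 2171)/167 - 73) = 231 + ((1/167)*4681 - 73) = 231 + (4681/167 - 73) = 231 - 7510/167 = 31067/167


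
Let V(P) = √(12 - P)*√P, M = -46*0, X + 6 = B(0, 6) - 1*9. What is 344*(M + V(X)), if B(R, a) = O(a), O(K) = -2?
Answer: 344*I*√493 ≈ 7638.0*I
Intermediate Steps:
B(R, a) = -2
X = -17 (X = -6 + (-2 - 1*9) = -6 + (-2 - 9) = -6 - 11 = -17)
M = 0
V(P) = √P*√(12 - P)
344*(M + V(X)) = 344*(0 + √(-17)*√(12 - 1*(-17))) = 344*(0 + (I*√17)*√(12 + 17)) = 344*(0 + (I*√17)*√29) = 344*(0 + I*√493) = 344*(I*√493) = 344*I*√493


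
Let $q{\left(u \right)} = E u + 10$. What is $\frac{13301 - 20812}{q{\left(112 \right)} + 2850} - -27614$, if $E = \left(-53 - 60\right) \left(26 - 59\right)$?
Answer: $\frac{11611900401}{420508} \approx 27614.0$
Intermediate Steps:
$E = 3729$ ($E = \left(-113\right) \left(-33\right) = 3729$)
$q{\left(u \right)} = 10 + 3729 u$ ($q{\left(u \right)} = 3729 u + 10 = 10 + 3729 u$)
$\frac{13301 - 20812}{q{\left(112 \right)} + 2850} - -27614 = \frac{13301 - 20812}{\left(10 + 3729 \cdot 112\right) + 2850} - -27614 = - \frac{7511}{\left(10 + 417648\right) + 2850} + 27614 = - \frac{7511}{417658 + 2850} + 27614 = - \frac{7511}{420508} + 27614 = \frac{11611900401}{420508}$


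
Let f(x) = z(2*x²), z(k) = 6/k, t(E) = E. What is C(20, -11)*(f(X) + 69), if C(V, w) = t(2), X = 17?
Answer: 39888/289 ≈ 138.02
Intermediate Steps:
C(V, w) = 2
f(x) = 3/x² (f(x) = 6/((2*x²)) = 6*(1/(2*x²)) = 3/x²)
C(20, -11)*(f(X) + 69) = 2*(3/17² + 69) = 2*(3*(1/289) + 69) = 2*(3/289 + 69) = 2*(19944/289) = 39888/289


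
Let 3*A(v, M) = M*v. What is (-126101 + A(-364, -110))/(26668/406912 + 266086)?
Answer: -34410818464/81205209825 ≈ -0.42375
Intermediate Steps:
A(v, M) = M*v/3 (A(v, M) = (M*v)/3 = M*v/3)
(-126101 + A(-364, -110))/(26668/406912 + 266086) = (-126101 + (⅓)*(-110)*(-364))/(26668/406912 + 266086) = (-126101 + 40040/3)/(26668*(1/406912) + 266086) = -338263/(3*(6667/101728 + 266086)) = -338263/(3*27068403275/101728) = -338263/3*101728/27068403275 = -34410818464/81205209825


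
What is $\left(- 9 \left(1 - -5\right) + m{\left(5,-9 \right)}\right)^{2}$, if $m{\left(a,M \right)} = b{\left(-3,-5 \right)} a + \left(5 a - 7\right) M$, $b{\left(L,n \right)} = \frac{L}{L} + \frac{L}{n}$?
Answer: $43264$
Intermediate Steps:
$b{\left(L,n \right)} = 1 + \frac{L}{n}$
$m{\left(a,M \right)} = \frac{8 a}{5} + M \left(-7 + 5 a\right)$ ($m{\left(a,M \right)} = \frac{-3 - 5}{-5} a + \left(5 a - 7\right) M = \left(- \frac{1}{5}\right) \left(-8\right) a + \left(-7 + 5 a\right) M = \frac{8 a}{5} + M \left(-7 + 5 a\right)$)
$\left(- 9 \left(1 - -5\right) + m{\left(5,-9 \right)}\right)^{2} = \left(- 9 \left(1 - -5\right) + \left(\left(-7\right) \left(-9\right) + \frac{8}{5} \cdot 5 + 5 \left(-9\right) 5\right)\right)^{2} = \left(- 9 \left(1 + 5\right) + \left(63 + 8 - 225\right)\right)^{2} = \left(\left(-9\right) 6 - 154\right)^{2} = \left(-54 - 154\right)^{2} = \left(-208\right)^{2} = 43264$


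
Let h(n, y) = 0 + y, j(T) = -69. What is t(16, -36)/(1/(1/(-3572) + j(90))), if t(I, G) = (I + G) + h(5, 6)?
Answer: 1725283/1786 ≈ 966.00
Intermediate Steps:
h(n, y) = y
t(I, G) = 6 + G + I (t(I, G) = (I + G) + 6 = (G + I) + 6 = 6 + G + I)
t(16, -36)/(1/(1/(-3572) + j(90))) = (6 - 36 + 16)/(1/(1/(-3572) - 69)) = -14/(1/(-1/3572 - 69)) = -14/(1/(-246469/3572)) = -14/(-3572/246469) = -14*(-246469/3572) = 1725283/1786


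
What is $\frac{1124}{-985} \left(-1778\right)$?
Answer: $\frac{1998472}{985} \approx 2028.9$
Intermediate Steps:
$\frac{1124}{-985} \left(-1778\right) = 1124 \left(- \frac{1}{985}\right) \left(-1778\right) = \left(- \frac{1124}{985}\right) \left(-1778\right) = \frac{1998472}{985}$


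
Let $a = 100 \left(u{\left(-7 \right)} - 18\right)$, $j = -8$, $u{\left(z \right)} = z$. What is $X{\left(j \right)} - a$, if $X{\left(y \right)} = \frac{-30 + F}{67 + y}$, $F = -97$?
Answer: $\frac{147373}{59} \approx 2497.8$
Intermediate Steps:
$X{\left(y \right)} = - \frac{127}{67 + y}$ ($X{\left(y \right)} = \frac{-30 - 97}{67 + y} = - \frac{127}{67 + y}$)
$a = -2500$ ($a = 100 \left(-7 - 18\right) = 100 \left(-25\right) = -2500$)
$X{\left(j \right)} - a = - \frac{127}{67 - 8} - -2500 = - \frac{127}{59} + 2500 = \frac{147373}{59}$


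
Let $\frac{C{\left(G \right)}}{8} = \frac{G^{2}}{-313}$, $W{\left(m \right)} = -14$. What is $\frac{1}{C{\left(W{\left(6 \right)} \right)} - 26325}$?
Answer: $- \frac{313}{8241293} \approx -3.7979 \cdot 10^{-5}$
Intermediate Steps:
$C{\left(G \right)} = - \frac{8 G^{2}}{313}$ ($C{\left(G \right)} = 8 \frac{G^{2}}{-313} = 8 G^{2} \left(- \frac{1}{313}\right) = 8 \left(- \frac{G^{2}}{313}\right) = - \frac{8 G^{2}}{313}$)
$\frac{1}{C{\left(W{\left(6 \right)} \right)} - 26325} = \frac{1}{- \frac{8 \left(-14\right)^{2}}{313} - 26325} = \frac{1}{\left(- \frac{8}{313}\right) 196 - 26325} = \frac{1}{- \frac{1568}{313} - 26325} = \frac{1}{- \frac{8241293}{313}} = - \frac{313}{8241293}$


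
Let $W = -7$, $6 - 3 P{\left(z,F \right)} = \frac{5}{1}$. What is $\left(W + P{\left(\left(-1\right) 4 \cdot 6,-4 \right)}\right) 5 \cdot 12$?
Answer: $-400$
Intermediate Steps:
$P{\left(z,F \right)} = \frac{1}{3}$ ($P{\left(z,F \right)} = 2 - \frac{5 \cdot 1^{-1}}{3} = 2 - \frac{5 \cdot 1}{3} = 2 - \frac{5}{3} = \frac{1}{3}$)
$\left(W + P{\left(\left(-1\right) 4 \cdot 6,-4 \right)}\right) 5 \cdot 12 = \left(-7 + \frac{1}{3}\right) 5 \cdot 12 = \left(- \frac{20}{3}\right) 60 = -400$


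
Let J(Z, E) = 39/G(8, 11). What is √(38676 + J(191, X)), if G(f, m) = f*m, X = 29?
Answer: 29*√89034/44 ≈ 196.66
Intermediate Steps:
J(Z, E) = 39/88 (J(Z, E) = 39/((8*11)) = 39/88)
√(38676 + J(191, X)) = √(38676 + 39/88) = √(3403527/88) = 29*√89034/44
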